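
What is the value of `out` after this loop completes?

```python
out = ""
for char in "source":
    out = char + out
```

Reverse 'source'
`out` takes the values: "" → "s" → "os" → "uos" → "ruos" → "cruos" → "ecruos"

Answer: "ecruos"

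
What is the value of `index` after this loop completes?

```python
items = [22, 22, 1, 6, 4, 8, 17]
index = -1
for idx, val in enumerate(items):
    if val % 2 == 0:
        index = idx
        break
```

First even number index in [22, 22, 1, 6, 4, 8, 17]
`index` takes the values: -1 → 0

Answer: 0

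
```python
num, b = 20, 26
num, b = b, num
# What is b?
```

Trace:
`num, b = 20, 26` → num = 20; b = 26
`num, b = b, num` → num = 26; b = 20
So b = 20

Answer: 20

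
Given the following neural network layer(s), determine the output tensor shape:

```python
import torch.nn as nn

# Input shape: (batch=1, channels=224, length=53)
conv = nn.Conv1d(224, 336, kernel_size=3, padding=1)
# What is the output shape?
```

Input: (1, 224, 53) -> Output: (1, 336, 53)

Answer: (1, 336, 53)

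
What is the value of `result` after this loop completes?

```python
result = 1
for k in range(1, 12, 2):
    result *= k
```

Product of 1, 3, 5, ... up to 11
`result` takes the values: 1 → 3 → 15 → 105 → 945 → 10395

Answer: 10395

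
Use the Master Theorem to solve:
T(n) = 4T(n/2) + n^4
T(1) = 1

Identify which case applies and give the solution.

a=4, b=2, f(n)=n^4. log_2(4) = 2. Since c=4 > 2 and the regularity condition holds (4(n/2)^4 = (4/2^4)n^4 with 4/2^4 < 1), Case 3 applies: T(n) = Θ(f(n)) = O(n^4).

Answer: O(n^4) - Case 3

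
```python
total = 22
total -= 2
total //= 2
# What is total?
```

Trace:
`total = 22` → total = 22
`total -= 2` → total = 20
`total //= 2` → total = 10
So total = 10

Answer: 10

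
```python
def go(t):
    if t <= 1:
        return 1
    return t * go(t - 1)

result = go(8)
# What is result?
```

go(8) = 8 * 7 * 6 * 5 * 4 * 3 * 2 * 1 = 40320

Answer: 40320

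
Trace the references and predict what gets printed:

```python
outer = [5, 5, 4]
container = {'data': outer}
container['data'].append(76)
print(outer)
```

Key concept: dict holds reference to list.
Step by step:
`outer = [5, 5, 4]` → outer = [5, 5, 4]
`container = {'data': outer}` → container = {'data': [5, 5, 4]}
`container['data'].append(76)` → outer = [5, 5, 4, 76]; container = {'data': [5, 5, 4, 76]}
`print(outer)` → prints [5, 5, 4, 76]

Answer: [5, 5, 4, 76]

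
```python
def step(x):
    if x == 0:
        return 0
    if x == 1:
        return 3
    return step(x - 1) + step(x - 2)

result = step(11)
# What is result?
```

Build up from base cases: step(0)=0, step(1)=3, step(2)=3, step(3)=6, step(4)=9, step(5)=15, step(6)=24, ..., step(11)=267

Answer: 267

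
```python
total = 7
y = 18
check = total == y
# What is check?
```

Trace:
`total = 7` → total = 7
`y = 18` → y = 18
`check = total == y` → check = False
So check = False

Answer: False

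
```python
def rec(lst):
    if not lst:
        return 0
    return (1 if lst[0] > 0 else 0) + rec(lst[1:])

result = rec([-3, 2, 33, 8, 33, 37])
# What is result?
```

Count of positive elements in [-3, 2, 33, 8, 33, 37] = 5

Answer: 5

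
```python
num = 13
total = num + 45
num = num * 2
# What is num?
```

Trace:
`num = 13` → num = 13
`total = num + 45` → total = 58
`num = num * 2` → num = 26
So num = 26

Answer: 26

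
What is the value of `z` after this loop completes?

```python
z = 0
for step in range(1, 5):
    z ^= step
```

XOR of 1 to 4
`z` takes the values: 0 → 1 → 3 → 0 → 4

Answer: 4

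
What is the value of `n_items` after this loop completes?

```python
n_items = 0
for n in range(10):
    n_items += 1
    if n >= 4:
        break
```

Loop breaks when n reaches 4, n_items is 5
`n_items` takes the values: 0 → 1 → 2 → 3 → 4 → 5

Answer: 5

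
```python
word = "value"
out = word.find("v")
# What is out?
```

Trace:
`word = "value"` → word = 'value'
`out = word.find("v")` → out = 0
So out = 0

Answer: 0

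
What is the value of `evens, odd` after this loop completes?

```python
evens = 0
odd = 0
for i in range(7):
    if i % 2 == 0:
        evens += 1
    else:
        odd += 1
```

Count evens and odds in range(7)
`evens, odd` takes the values: (0, 0) → (1, 0) → (1, 1) → (2, 1) → (2, 2) → (3, 2) → (3, 3) → (4, 3)

Answer: 4, 3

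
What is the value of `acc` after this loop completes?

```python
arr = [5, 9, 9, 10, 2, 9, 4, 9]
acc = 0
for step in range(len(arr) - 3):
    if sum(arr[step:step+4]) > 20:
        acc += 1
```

Count windows with sum > 20
`acc` takes the values: 0 → 1 → 2 → 3 → 4 → 5

Answer: 5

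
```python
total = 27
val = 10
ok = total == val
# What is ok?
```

Trace:
`total = 27` → total = 27
`val = 10` → val = 10
`ok = total == val` → ok = False
So ok = False

Answer: False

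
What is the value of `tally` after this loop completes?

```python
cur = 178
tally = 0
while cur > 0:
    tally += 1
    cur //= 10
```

Count digits by repeated division by 10
`tally` takes the values: 0 → 1 → 2 → 3

Answer: 3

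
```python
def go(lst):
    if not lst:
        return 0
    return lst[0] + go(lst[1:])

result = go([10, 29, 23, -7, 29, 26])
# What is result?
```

10 + 29 + 23 + (-7) + 29 + 26 + 0 = 110

Answer: 110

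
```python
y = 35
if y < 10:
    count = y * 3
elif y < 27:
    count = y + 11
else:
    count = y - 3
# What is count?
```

Trace:
`y = 35` → y = 35
`if y < 10: ...` → y < 10 is False, y < 27 is False, take else branch → count = 32
So count = 32

Answer: 32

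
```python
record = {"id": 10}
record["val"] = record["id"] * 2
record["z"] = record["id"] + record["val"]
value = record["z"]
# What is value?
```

Trace:
`record = {"id": 10}` → record = {'id': 10}
`record["val"] = record["id"] * 2` → record = {'id': 10, 'val': 20}
`record["z"] = record["id"] + record["val"]` → record = {'id': 10, 'val': 20, 'z': 30}
`value = record["z"]` → value = 30
So value = 30

Answer: 30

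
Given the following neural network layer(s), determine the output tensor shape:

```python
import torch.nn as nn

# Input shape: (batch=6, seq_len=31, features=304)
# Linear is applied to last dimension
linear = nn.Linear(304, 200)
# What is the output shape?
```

Input: (6, 31, 304) -> Output: (6, 31, 200)

Answer: (6, 31, 200)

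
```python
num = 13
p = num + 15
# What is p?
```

Trace:
`num = 13` → num = 13
`p = num + 15` → p = 28
So p = 28

Answer: 28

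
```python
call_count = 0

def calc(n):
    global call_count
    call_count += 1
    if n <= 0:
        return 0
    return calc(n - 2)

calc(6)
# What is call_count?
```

Linear recursion stepping by 2: 4 calls from n=6 down to ≤0.

Answer: 4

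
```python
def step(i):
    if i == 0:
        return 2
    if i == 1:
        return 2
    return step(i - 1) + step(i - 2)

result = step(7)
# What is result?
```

Build up from base cases: step(0)=2, step(1)=2, step(2)=4, step(3)=6, step(4)=10, step(5)=16, step(6)=26, ..., step(7)=42

Answer: 42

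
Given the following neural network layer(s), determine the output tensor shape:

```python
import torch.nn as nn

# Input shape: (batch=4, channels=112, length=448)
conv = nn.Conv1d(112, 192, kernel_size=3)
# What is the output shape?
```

Input: (4, 112, 448) -> Output: (4, 192, 446)

Answer: (4, 192, 446)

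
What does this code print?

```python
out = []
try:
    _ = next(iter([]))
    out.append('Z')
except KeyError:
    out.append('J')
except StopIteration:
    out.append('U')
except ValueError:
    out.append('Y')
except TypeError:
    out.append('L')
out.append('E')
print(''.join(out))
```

Execution trace: 'U' (except StopIteration) → 'E' (after the try/except). Output: UE

Answer: UE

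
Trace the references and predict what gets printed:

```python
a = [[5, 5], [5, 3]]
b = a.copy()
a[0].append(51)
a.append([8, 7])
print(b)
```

Key concept: shallow copy with nested lists.
Step by step:
`a = [[5, 5], [5, 3]]` → a = [[5, 5], [5, 3]]
`b = a.copy()` → b = [[5, 5], [5, 3]]
`a[0].append(51)` → a = [[5, 5, 51], [5, 3]]; b = [[5, 5, 51], [5, 3]]
`a.append([8, 7])` → a = [[5, 5, 51], [5, 3], [8, 7]]
`print(b)` → prints [[5, 5, 51], [5, 3]]

Answer: [[5, 5, 51], [5, 3]]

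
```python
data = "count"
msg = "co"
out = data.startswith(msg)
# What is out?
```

Trace:
`data = "count"` → data = 'count'
`msg = "co"` → msg = 'co'
`out = data.startswith(msg)` → out = True
So out = True

Answer: True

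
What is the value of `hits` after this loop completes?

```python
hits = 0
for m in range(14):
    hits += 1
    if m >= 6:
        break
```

Loop breaks when m reaches 6, hits is 7
`hits` takes the values: 0 → 1 → 2 → 3 → 4 → 5 → 6 → 7

Answer: 7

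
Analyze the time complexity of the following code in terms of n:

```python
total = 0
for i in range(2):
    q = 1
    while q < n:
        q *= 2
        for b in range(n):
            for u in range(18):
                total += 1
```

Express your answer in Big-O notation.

Each loop level contributes: 1 × log n × n × 1. Multiplying the contributions gives O(n log n).

Answer: O(n log n)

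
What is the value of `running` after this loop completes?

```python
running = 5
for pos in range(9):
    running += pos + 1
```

Start at 5, add 1 to 9 = 50
`running` takes the values: 5 → 6 → 8 → 11 → 15 → 20 → 26 → 33 → 41 → 50

Answer: 50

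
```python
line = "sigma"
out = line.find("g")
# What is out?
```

Trace:
`line = "sigma"` → line = 'sigma'
`out = line.find("g")` → out = 2
So out = 2

Answer: 2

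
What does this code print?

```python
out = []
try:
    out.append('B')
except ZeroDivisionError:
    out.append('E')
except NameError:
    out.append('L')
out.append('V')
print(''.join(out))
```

Execution trace: 'B' (try body, no exception) → 'V' (after the try/except). Output: BV

Answer: BV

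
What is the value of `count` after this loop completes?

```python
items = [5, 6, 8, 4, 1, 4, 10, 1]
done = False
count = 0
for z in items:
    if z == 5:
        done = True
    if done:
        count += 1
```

Count elements after first 5 in [5, 6, 8, 4, 1, 4, 10, 1]
`count` takes the values: 0 → 1 → 2 → 3 → 4 → 5 → 6 → 7 → 8

Answer: 8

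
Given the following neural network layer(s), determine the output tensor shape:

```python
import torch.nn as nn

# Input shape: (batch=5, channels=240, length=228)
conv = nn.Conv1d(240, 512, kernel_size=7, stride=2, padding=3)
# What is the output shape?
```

Input: (5, 240, 228) -> Output: (5, 512, 114)

Answer: (5, 512, 114)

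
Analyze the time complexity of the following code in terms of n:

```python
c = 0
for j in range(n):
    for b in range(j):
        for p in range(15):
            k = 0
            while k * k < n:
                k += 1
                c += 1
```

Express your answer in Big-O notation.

Each loop level contributes: n × n × 1 × √n. Multiplying the contributions gives O(n^2√n).

Answer: O(n^2√n)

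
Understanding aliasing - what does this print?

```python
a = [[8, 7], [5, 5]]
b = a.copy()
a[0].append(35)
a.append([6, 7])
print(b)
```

Key concept: shallow copy with nested lists.
Step by step:
`a = [[8, 7], [5, 5]]` → a = [[8, 7], [5, 5]]
`b = a.copy()` → b = [[8, 7], [5, 5]]
`a[0].append(35)` → a = [[8, 7, 35], [5, 5]]; b = [[8, 7, 35], [5, 5]]
`a.append([6, 7])` → a = [[8, 7, 35], [5, 5], [6, 7]]
`print(b)` → prints [[8, 7, 35], [5, 5]]

Answer: [[8, 7, 35], [5, 5]]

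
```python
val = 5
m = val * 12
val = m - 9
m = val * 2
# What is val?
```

Trace:
`val = 5` → val = 5
`m = val * 12` → m = 60
`val = m - 9` → val = 51
`m = val * 2` → m = 102
So val = 51

Answer: 51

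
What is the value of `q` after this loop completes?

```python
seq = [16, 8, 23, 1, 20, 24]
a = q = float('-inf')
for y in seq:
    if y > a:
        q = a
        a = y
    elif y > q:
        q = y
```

Second largest (with repeats) in [16, 8, 23, 1, 20, 24]
`q` takes the values: -inf → 8 → 16 → 20 → 23

Answer: 23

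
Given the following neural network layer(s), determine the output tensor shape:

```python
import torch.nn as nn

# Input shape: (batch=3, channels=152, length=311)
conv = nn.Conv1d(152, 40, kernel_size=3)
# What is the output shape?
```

Input: (3, 152, 311) -> Output: (3, 40, 309)

Answer: (3, 40, 309)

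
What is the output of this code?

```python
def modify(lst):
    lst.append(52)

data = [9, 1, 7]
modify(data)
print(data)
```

Key concept: function modifies passed list.
Step by step:
`data = [9, 1, 7]` → data = [9, 1, 7]
`modify(data)` → data = [9, 1, 7, 52]
`print(data)` → prints [9, 1, 7, 52]

Answer: [9, 1, 7, 52]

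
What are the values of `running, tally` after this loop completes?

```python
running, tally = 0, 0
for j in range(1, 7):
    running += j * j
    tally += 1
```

Sum of squares and count
`running, tally` takes the values: (0, 0) → (1, 0) → (1, 1) → (5, 1) → (5, 2) → (14, 2) → (14, 3) → (30, 3) → (30, 4) → (55, 4) → (55, 5) → (91, 5) → (91, 6)

Answer: 91, 6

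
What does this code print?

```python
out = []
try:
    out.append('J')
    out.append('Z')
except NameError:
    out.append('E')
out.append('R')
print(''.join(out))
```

Execution trace: 'J' (try body) → 'Z' (try body, no exception) → 'R' (after the try/except). Output: JZR

Answer: JZR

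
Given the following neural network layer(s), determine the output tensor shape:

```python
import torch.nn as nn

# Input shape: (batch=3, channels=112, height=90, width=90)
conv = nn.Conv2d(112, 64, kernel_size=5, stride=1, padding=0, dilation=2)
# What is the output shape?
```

Input: (3, 112, 90, 90) -> Output: (3, 64, 82, 82)

Answer: (3, 64, 82, 82)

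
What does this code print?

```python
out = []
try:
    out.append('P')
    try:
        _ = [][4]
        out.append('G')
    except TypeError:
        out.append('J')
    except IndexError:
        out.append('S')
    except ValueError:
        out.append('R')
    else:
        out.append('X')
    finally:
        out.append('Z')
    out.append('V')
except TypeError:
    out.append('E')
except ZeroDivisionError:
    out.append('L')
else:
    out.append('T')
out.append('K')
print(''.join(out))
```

Execution trace: 'P' (try body) → 'S' (inner except IndexError) → 'Z' (inner finally) → 'V' (try body, no exception) → 'T' (else) → 'K' (after the try/except). Output: PSZVTK

Answer: PSZVTK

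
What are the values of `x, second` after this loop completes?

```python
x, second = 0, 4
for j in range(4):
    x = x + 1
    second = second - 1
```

x goes 0→4, second goes 4→0
`x, second` takes the values: (0, 4) → (1, 4) → (1, 3) → (2, 3) → (2, 2) → (3, 2) → (3, 1) → (4, 1) → (4, 0)

Answer: 4, 0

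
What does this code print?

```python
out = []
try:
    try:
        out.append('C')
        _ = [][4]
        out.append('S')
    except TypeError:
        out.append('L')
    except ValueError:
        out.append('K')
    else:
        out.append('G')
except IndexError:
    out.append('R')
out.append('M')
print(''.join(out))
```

Execution trace: 'C' (try body) → 'R' (outer except IndexError) → 'M' (after the try/except). Output: CRM

Answer: CRM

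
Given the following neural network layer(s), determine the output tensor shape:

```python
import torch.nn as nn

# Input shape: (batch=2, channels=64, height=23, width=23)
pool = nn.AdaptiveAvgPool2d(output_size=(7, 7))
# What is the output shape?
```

Input: (2, 64, 23, 23) -> Output: (2, 64, 7, 7)

Answer: (2, 64, 7, 7)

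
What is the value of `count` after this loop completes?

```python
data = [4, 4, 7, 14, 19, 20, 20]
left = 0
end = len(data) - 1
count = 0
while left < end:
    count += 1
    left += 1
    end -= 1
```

Iterations until pointers meet (list length 7)
`count` takes the values: 0 → 1 → 2 → 3

Answer: 3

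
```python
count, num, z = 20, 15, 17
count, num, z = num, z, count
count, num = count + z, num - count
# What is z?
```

Trace:
`count, num, z = 20, 15, 17` → count = 20; num = 15; z = 17
`count, num, z = num, z, count` → count = 15; num = 17; z = 20
`count, num = count + z, num - count` → count = 35; num = 2
So z = 20

Answer: 20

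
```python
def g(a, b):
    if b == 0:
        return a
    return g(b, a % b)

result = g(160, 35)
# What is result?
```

g(160, 35) -> g(35, 20) -> g(20, 15) -> g(15, 5) -> g(5, 0) -> 5

Answer: 5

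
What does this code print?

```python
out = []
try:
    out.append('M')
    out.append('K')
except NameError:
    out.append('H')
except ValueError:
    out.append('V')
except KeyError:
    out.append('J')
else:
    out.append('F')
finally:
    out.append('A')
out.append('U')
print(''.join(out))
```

Execution trace: 'M' (try body) → 'K' (try body, no exception) → 'F' (else) → 'A' (finally) → 'U' (after the try/except). Output: MKFAU

Answer: MKFAU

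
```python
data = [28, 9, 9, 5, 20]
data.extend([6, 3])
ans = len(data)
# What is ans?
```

Trace:
`data = [28, 9, 9, 5, 20]` → data = [28, 9, 9, 5, 20]
`data.extend([6, 3])` → data = [28, 9, 9, 5, 20, 6, 3]
`ans = len(data)` → ans = 7
So ans = 7

Answer: 7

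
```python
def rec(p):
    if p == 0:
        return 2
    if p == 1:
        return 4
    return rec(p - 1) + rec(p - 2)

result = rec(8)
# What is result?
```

Build up from base cases: rec(0)=2, rec(1)=4, rec(2)=6, rec(3)=10, rec(4)=16, rec(5)=26, rec(6)=42, ..., rec(8)=110

Answer: 110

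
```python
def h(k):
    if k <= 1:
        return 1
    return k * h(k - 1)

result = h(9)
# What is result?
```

h(9) = 9 * 8 * 7 * 6 * 5 * 4 * 3 * 2 * 1 = 362880

Answer: 362880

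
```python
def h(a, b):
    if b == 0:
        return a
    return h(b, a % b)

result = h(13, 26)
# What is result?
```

h(13, 26) -> h(26, 13) -> h(13, 0) -> 13

Answer: 13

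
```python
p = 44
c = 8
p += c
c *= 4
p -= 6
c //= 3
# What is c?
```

Trace:
`p = 44` → p = 44
`c = 8` → c = 8
`p += c` → p = 52
`c *= 4` → c = 32
`p -= 6` → p = 46
`c //= 3` → c = 10
So c = 10

Answer: 10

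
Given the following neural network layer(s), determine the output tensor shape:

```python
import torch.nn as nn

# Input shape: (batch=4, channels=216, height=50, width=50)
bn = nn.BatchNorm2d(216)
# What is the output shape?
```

Input: (4, 216, 50, 50) -> Output: (4, 216, 50, 50)

Answer: (4, 216, 50, 50)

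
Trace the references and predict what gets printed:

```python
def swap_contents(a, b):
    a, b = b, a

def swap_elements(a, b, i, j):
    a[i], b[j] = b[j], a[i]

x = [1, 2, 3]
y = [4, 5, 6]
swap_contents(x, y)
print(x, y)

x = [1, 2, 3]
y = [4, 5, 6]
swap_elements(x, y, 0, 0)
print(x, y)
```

Key concept: parameter rebinding vs mutation.
Step by step:
`x = [1, 2, 3]` → x = [1, 2, 3]
`y = [4, 5, 6]` → y = [4, 5, 6]
`swap_contents(x, y)` → no visible change to tracked variables
`print(x, y)` → prints [1, 2, 3] [4, 5, 6]
`x = [1, 2, 3]` → x = [1, 2, 3]
`y = [4, 5, 6]` → y = [4, 5, 6]
`swap_elements(x, y, 0, 0)` → x = [4, 2, 3]; y = [1, 5, 6]
`print(x, y)` → prints [4, 2, 3] [1, 5, 6]

Answer:
[1, 2, 3] [4, 5, 6]
[4, 2, 3] [1, 5, 6]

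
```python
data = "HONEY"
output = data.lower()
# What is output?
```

Trace:
`data = "HONEY"` → data = 'HONEY'
`output = data.lower()` → output = 'honey'
So output = 'honey'

Answer: 'honey'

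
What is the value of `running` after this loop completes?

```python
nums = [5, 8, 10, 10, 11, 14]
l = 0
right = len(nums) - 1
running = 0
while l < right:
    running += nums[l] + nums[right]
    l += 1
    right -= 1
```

Sum of pairs from ends
`running` takes the values: 0 → 19 → 38 → 58

Answer: 58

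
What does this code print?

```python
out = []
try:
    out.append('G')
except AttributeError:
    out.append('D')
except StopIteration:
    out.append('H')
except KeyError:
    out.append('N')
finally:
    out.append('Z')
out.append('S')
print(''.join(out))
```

Execution trace: 'G' (try body, no exception) → 'Z' (finally) → 'S' (after the try/except). Output: GZS

Answer: GZS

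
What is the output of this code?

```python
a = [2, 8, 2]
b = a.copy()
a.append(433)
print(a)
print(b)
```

Key concept: list.copy() creates independent copy.
Step by step:
`a = [2, 8, 2]` → a = [2, 8, 2]
`b = a.copy()` → b = [2, 8, 2]
`a.append(433)` → a = [2, 8, 2, 433]
`print(a)` → prints [2, 8, 2, 433]
`print(b)` → prints [2, 8, 2]

Answer:
[2, 8, 2, 433]
[2, 8, 2]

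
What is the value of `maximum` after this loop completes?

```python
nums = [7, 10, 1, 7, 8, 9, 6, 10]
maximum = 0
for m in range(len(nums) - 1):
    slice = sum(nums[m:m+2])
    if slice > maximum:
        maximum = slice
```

Max sum of 2-element window in [7, 10, 1, 7, 8, 9, 6, 10]
`maximum` takes the values: 0 → 17

Answer: 17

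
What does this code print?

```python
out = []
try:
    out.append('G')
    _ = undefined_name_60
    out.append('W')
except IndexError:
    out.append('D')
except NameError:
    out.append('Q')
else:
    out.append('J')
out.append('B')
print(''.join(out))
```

Execution trace: 'G' (try body) → 'Q' (except NameError) → 'B' (after the try/except). Output: GQB

Answer: GQB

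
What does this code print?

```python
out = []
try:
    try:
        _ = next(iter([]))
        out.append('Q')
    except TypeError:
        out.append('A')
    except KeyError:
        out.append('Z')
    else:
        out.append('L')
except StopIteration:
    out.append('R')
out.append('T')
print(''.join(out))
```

Execution trace: 'R' (outer except StopIteration) → 'T' (after the try/except). Output: RT

Answer: RT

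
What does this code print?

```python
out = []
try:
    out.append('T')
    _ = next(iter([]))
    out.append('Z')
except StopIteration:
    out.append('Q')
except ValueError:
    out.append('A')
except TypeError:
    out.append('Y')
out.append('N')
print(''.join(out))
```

Execution trace: 'T' (try body) → 'Q' (except StopIteration) → 'N' (after the try/except). Output: TQN

Answer: TQN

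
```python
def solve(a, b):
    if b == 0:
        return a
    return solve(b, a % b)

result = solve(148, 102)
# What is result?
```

solve(148, 102) -> solve(102, 46) -> solve(46, 10) -> solve(10, 6) -> solve(6, 4) -> solve(4, 2) -> solve(2, 0) -> 2

Answer: 2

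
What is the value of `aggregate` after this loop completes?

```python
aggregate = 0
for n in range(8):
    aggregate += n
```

Sum of 0 to 7 = 28
`aggregate` takes the values: 0 → 1 → 3 → 6 → 10 → 15 → 21 → 28

Answer: 28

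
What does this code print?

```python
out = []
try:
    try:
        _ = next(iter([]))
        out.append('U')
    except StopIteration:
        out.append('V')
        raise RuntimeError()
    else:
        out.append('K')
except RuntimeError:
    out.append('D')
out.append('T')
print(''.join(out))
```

Execution trace: 'V' (inner except StopIteration) → 'D' (outer except RuntimeError) → 'T' (after the try/except). Output: VDT

Answer: VDT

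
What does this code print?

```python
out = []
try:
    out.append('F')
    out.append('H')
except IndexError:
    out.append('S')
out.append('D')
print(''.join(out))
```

Execution trace: 'F' (try body) → 'H' (try body, no exception) → 'D' (after the try/except). Output: FHD

Answer: FHD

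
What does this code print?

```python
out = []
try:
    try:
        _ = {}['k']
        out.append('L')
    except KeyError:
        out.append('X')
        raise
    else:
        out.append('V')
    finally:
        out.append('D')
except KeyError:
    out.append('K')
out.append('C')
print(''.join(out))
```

Execution trace: 'X' (inner except KeyError) → 'D' (inner finally) → 'K' (outer except KeyError) → 'C' (after the try/except). Output: XDKC

Answer: XDKC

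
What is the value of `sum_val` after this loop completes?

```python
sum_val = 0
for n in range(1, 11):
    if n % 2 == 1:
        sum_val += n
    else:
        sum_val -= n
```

Add odd, subtract even
`sum_val` takes the values: 0 → 1 → -1 → 2 → -2 → 3 → -3 → 4 → -4 → 5 → -5

Answer: -5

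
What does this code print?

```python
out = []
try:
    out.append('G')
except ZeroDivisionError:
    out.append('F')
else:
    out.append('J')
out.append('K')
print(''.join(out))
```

Execution trace: 'G' (try body, no exception) → 'J' (else) → 'K' (after the try/except). Output: GJK

Answer: GJK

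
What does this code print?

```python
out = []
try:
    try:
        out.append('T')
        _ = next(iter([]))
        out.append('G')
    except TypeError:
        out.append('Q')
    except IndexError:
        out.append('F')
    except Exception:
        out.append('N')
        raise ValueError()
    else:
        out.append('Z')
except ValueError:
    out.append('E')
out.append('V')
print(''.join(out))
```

Execution trace: 'T' (try body) → 'N' (except Exception) → 'E' (outer except ValueError) → 'V' (after the try/except). Output: TNEV

Answer: TNEV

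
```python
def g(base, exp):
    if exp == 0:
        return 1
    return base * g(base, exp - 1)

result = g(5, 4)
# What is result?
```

g(5, 4) = 5 * 5 * 5 * 5 = 625

Answer: 625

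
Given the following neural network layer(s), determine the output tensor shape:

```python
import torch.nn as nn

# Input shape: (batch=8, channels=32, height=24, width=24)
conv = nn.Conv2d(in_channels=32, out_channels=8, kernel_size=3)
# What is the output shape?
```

Input: (8, 32, 24, 24) -> Output: (8, 8, 22, 22)

Answer: (8, 8, 22, 22)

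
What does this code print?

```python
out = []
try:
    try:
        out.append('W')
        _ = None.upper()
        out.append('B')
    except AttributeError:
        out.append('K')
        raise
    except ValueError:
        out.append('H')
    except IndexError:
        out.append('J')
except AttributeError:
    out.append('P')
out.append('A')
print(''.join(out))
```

Execution trace: 'W' (inner try body) → 'K' (inner except AttributeError) → 'P' (outer except AttributeError) → 'A' (after the try/except). Output: WKPA

Answer: WKPA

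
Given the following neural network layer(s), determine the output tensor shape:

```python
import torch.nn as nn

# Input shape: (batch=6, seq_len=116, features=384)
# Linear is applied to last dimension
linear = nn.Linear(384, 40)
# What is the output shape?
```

Input: (6, 116, 384) -> Output: (6, 116, 40)

Answer: (6, 116, 40)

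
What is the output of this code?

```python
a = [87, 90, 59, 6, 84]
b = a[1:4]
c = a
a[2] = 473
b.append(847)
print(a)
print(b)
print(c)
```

Key concept: slice vs alias.
Step by step:
`a = [87, 90, 59, 6, 84]` → a = [87, 90, 59, 6, 84]
`b = a[1:4]` → b = [90, 59, 6]
`c = a` → c = [87, 90, 59, 6, 84] (same object as a)
`a[2] = 473` → a = [87, 90, 473, 6, 84] (same object as c); c = [87, 90, 473, 6, 84] (same object as a)
`b.append(847)` → b = [90, 59, 6, 847]
`print(a)` → prints [87, 90, 473, 6, 84]
`print(b)` → prints [90, 59, 6, 847]
`print(c)` → prints [87, 90, 473, 6, 84]

Answer:
[87, 90, 473, 6, 84]
[90, 59, 6, 847]
[87, 90, 473, 6, 84]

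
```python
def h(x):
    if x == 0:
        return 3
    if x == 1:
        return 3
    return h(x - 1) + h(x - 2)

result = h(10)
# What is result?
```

Build up from base cases: h(0)=3, h(1)=3, h(2)=6, h(3)=9, h(4)=15, h(5)=24, h(6)=39, ..., h(10)=267

Answer: 267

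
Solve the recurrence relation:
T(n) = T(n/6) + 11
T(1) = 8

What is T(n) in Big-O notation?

Each step divides n by 6 and adds 11. After log_6(n) steps we reach T(1)=8. So T(n) = 11·log_6(n) + 8 = O(log n).

Answer: O(log n)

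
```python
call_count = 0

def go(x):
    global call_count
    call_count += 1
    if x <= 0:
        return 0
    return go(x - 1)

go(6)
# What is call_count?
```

Linear recursion stepping by 1: 7 calls from x=6 down to ≤0.

Answer: 7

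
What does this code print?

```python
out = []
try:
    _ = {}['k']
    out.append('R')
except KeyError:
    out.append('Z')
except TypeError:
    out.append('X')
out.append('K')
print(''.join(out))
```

Execution trace: 'Z' (except KeyError) → 'K' (after the try/except). Output: ZK

Answer: ZK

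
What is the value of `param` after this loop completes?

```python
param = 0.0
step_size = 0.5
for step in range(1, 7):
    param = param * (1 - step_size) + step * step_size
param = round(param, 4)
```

Moving average with lr=0.5
`param` takes the values: 0.0 → 0.5 → 1.25 → 2.125 → 3.0625 → 4.03125 → 5.015625 → 5.0156

Answer: 5.0156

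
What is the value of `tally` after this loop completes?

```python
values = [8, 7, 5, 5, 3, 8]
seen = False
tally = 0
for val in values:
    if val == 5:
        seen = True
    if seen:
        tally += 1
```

Count elements after first 5 in [8, 7, 5, 5, 3, 8]
`tally` takes the values: 0 → 1 → 2 → 3 → 4

Answer: 4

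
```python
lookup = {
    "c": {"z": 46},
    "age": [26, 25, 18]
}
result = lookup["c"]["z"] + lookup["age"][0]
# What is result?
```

Trace:
`lookup = { ...` → lookup = {'c': {'z': 46}, 'age': [26, 25, 18]}
`result = lookup["c"]["z"] + lookup["age"][0]` → result = 72
So result = 72

Answer: 72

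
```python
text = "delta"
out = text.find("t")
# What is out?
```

Trace:
`text = "delta"` → text = 'delta'
`out = text.find("t")` → out = 3
So out = 3

Answer: 3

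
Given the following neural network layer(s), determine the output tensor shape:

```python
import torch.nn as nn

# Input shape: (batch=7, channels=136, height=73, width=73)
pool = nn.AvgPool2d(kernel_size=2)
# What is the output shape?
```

Input: (7, 136, 73, 73) -> Output: (7, 136, 36, 36)

Answer: (7, 136, 36, 36)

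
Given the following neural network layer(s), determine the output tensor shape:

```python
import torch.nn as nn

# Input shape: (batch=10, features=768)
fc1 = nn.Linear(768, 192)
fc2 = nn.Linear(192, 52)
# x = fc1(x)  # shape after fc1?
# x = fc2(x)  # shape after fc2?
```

Input: (10, 768) -> after fc1: (10, 192) -> Output: (10, 52)

Answer: (10, 52)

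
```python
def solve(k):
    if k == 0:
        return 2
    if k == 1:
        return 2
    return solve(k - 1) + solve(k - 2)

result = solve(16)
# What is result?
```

Build up from base cases: solve(0)=2, solve(1)=2, solve(2)=4, solve(3)=6, solve(4)=10, solve(5)=16, solve(6)=26, ..., solve(16)=3194

Answer: 3194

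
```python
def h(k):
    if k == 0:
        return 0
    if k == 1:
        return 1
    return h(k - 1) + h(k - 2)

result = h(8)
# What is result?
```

Build up from base cases: h(0)=0, h(1)=1, h(2)=1, h(3)=2, h(4)=3, h(5)=5, h(6)=8, ..., h(8)=21

Answer: 21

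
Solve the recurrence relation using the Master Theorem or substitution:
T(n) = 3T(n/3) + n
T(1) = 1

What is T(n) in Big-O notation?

By Master Theorem: a=3, b=3, f(n)=n. Since log_3(3) = 1 and f(n) = Θ(n^1), Case 2 applies. T(n) = O(n log n).

Answer: O(n log n)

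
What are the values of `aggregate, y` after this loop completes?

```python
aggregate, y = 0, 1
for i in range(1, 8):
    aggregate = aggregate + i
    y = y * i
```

Sum and factorial of 1 to 7
`aggregate, y` takes the values: (0, 1) → (1, 1) → (3, 1) → (3, 2) → (6, 2) → (6, 6) → (10, 6) → (10, 24) → (15, 24) → (15, 120) → (21, 120) → (21, 720) → (28, 720) → (28, 5040)

Answer: 28, 5040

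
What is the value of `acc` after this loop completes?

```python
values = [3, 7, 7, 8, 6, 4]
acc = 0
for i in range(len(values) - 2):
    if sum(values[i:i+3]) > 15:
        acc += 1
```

Count windows with sum > 15
`acc` takes the values: 0 → 1 → 2 → 3 → 4

Answer: 4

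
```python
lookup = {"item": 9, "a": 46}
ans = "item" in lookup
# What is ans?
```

Trace:
`lookup = {"item": 9, "a": 46}` → lookup = {'item': 9, 'a': 46}
`ans = "item" in lookup` → ans = True
So ans = True

Answer: True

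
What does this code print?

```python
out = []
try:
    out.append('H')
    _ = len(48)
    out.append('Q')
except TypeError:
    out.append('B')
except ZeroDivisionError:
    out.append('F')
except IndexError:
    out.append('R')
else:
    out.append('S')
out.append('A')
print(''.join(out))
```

Execution trace: 'H' (try body) → 'B' (except TypeError) → 'A' (after the try/except). Output: HBA

Answer: HBA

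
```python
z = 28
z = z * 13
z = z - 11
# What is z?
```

Trace:
`z = 28` → z = 28
`z = z * 13` → z = 364
`z = z - 11` → z = 353
So z = 353

Answer: 353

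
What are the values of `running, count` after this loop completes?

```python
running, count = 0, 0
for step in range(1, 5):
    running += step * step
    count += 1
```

Sum of squares and count
`running, count` takes the values: (0, 0) → (1, 0) → (1, 1) → (5, 1) → (5, 2) → (14, 2) → (14, 3) → (30, 3) → (30, 4)

Answer: 30, 4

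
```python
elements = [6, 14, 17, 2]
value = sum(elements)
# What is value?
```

Trace:
`elements = [6, 14, 17, 2]` → elements = [6, 14, 17, 2]
`value = sum(elements)` → value = 39
So value = 39

Answer: 39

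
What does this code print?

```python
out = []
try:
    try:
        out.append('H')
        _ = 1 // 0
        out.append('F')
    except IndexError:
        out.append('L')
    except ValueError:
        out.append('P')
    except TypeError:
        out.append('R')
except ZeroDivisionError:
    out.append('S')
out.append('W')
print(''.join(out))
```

Execution trace: 'H' (inner try body) → 'S' (outer except ZeroDivisionError) → 'W' (after the try/except). Output: HSW

Answer: HSW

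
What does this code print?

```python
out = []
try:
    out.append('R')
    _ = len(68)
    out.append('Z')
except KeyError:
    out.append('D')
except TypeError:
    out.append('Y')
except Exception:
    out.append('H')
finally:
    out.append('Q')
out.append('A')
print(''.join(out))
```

Execution trace: 'R' (try body) → 'Y' (except TypeError) → 'Q' (finally) → 'A' (after the try/except). Output: RYQA

Answer: RYQA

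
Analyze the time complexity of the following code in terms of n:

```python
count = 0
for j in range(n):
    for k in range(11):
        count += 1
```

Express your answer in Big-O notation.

Each loop level contributes: n × 1. Multiplying the contributions gives O(n).

Answer: O(n)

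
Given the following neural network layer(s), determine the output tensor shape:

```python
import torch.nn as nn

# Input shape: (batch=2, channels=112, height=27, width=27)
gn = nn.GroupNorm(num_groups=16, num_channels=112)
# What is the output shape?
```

Input: (2, 112, 27, 27) -> Output: (2, 112, 27, 27)

Answer: (2, 112, 27, 27)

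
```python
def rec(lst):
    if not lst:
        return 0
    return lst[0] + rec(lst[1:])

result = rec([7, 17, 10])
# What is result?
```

7 + 17 + 10 + 0 = 34

Answer: 34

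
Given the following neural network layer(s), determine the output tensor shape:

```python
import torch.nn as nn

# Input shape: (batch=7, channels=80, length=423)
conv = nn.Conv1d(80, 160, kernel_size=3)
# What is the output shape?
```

Input: (7, 80, 423) -> Output: (7, 160, 421)

Answer: (7, 160, 421)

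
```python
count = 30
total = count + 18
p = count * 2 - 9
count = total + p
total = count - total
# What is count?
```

Trace:
`count = 30` → count = 30
`total = count + 18` → total = 48
`p = count * 2 - 9` → p = 51
`count = total + p` → count = 99
`total = count - total` → total = 51
So count = 99

Answer: 99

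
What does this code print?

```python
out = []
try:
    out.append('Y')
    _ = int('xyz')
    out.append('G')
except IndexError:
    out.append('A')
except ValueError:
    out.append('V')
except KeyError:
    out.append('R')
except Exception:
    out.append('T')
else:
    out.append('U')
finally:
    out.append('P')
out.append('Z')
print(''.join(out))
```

Execution trace: 'Y' (try body) → 'V' (except ValueError) → 'P' (finally) → 'Z' (after the try/except). Output: YVPZ

Answer: YVPZ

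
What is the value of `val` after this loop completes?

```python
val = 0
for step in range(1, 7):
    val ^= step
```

XOR of 1 to 6
`val` takes the values: 0 → 1 → 3 → 0 → 4 → 1 → 7

Answer: 7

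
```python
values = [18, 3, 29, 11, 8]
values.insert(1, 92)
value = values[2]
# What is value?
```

Trace:
`values = [18, 3, 29, 11, 8]` → values = [18, 3, 29, 11, 8]
`values.insert(1, 92)` → values = [18, 92, 3, 29, 11, 8]
`value = values[2]` → value = 3
So value = 3

Answer: 3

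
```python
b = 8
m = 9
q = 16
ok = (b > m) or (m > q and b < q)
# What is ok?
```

Trace:
`b = 8` → b = 8
`m = 9` → m = 9
`q = 16` → q = 16
`ok = (b > m) or (m > q and b < q)` → ok = False
So ok = False

Answer: False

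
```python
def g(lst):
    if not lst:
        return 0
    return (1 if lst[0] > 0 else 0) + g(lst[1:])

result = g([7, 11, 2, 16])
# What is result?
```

Count of positive elements in [7, 11, 2, 16] = 4

Answer: 4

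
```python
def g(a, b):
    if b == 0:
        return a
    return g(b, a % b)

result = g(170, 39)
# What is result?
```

g(170, 39) -> g(39, 14) -> g(14, 11) -> g(11, 3) -> g(3, 2) -> g(2, 1) -> g(1, 0) -> 1

Answer: 1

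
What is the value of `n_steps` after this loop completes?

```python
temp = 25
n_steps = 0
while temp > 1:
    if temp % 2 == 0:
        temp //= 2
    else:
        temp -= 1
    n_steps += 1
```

Steps to reduce 25 to 1
`n_steps` takes the values: 0 → 1 → 2 → 3 → 4 → 5 → 6

Answer: 6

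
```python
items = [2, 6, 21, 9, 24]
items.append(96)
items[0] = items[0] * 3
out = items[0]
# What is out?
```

Trace:
`items = [2, 6, 21, 9, 24]` → items = [2, 6, 21, 9, 24]
`items.append(96)` → items = [2, 6, 21, 9, 24, 96]
`items[0] = items[0] * 3` → items = [6, 6, 21, 9, 24, 96]
`out = items[0]` → out = 6
So out = 6

Answer: 6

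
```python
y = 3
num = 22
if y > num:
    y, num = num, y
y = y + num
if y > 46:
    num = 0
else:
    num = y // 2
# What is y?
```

Trace:
`y = 3` → y = 3
`num = 22` → num = 22
`if y > num: ...` → y > num is False → no variable changes
`y = y + num` → y = 25
`if y > 46: ...` → y > 46 is False, take else branch → num = 12
So y = 25

Answer: 25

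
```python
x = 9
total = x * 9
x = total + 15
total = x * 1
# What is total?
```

Trace:
`x = 9` → x = 9
`total = x * 9` → total = 81
`x = total + 15` → x = 96
`total = x * 1` → total = 96
So total = 96

Answer: 96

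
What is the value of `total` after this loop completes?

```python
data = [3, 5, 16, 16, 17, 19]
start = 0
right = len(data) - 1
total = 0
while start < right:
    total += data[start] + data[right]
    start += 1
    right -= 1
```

Sum of pairs from ends
`total` takes the values: 0 → 22 → 44 → 76

Answer: 76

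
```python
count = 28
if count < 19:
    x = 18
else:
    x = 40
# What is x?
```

Trace:
`count = 28` → count = 28
`if count < 19: ...` → count < 19 is False, take else branch → x = 40
So x = 40

Answer: 40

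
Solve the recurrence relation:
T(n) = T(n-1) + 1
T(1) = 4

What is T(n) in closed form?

Unrolling: T(n) = T(1) + 1·(n-1) = 4 + 1(n-1) = n + 3.

Answer: T(n) = n + 3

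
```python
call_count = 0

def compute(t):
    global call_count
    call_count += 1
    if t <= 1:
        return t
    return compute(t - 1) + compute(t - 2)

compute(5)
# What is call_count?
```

Calls(t) = 1 + Calls(t-1) + Calls(t-2); Calls(0)=Calls(1)=1. For t=5 this gives 15.

Answer: 15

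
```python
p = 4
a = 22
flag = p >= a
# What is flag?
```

Trace:
`p = 4` → p = 4
`a = 22` → a = 22
`flag = p >= a` → flag = False
So flag = False

Answer: False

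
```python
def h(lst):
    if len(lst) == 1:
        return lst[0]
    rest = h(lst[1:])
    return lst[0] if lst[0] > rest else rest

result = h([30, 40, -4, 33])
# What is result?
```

Recursive max over [30, 40, -4, 33] = 40

Answer: 40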